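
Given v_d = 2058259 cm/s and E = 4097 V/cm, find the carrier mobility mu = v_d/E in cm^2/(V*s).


Step 1: mu = v_d / E
Step 2: mu = 2058259 / 4097
Step 3: mu = 502.38 cm^2/(V*s)

502.38


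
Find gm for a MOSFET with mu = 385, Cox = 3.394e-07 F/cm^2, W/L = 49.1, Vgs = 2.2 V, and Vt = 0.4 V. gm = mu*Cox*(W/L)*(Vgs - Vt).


Step 1: Vov = Vgs - Vt = 2.2 - 0.4 = 1.8 V
Step 2: gm = mu * Cox * (W/L) * Vov
Step 3: gm = 385 * 3.394e-07 * 49.1 * 1.8 = 1.15e-02 S

1.15e-02


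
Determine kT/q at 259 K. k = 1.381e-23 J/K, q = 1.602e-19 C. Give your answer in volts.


Step 1: kT = 1.381e-23 * 259 = 3.57679e-21 J
Step 2: Vt = kT/q = 3.57679e-21 / 1.602e-19
Step 3: Vt = 0.02233 V

0.02233


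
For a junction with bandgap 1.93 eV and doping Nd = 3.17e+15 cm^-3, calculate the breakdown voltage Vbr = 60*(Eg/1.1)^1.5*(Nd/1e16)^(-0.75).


Step 1: Eg/1.1 = 1.93/1.1 = 1.754545
Step 2: (Eg/1.1)^1.5 = 1.754545^1.5 = 2.324057
Step 3: (Nd/1e16)^(-0.75) = (0.317)^(-0.75) = 2.367040
Step 4: Vbr = 60 * 2.324057 * 2.367040 = 330.1 V

330.1


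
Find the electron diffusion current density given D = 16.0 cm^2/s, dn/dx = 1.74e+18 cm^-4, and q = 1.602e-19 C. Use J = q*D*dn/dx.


Step 1: J = q * D * (dn/dx)
Step 2: J = 1.602e-19 * 16.0 * 1.74e+18
Step 3: J = 4.46e+00 A/cm^2

4.46e+00


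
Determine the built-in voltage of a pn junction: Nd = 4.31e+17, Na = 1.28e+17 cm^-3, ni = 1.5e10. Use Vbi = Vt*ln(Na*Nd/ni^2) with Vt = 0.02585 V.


Step 1: Compute Na*Nd/ni^2 = 1.28e+17 * 4.31e+17 / (1.5e10)^2 = 2.4519e+14
Step 2: ln(2.4519e+14) = 33.1331
Step 3: Vbi = 0.02585 * 33.1331 = 0.856 V

0.856


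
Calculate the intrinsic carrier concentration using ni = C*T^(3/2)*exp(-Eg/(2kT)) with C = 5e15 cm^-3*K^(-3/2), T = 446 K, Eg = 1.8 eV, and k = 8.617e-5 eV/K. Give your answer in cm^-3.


Step 1: Compute kT = 8.617e-5 * 446 = 0.03843182 eV
Step 2: Exponent = -Eg/(2kT) = -1.8/(2*0.03843182) = -23.41809
Step 3: T^(3/2) = 446^1.5 = 9418.95
Step 4: ni = 5e15 * 9418.95 * exp(-23.41809) = 3.18e+09 cm^-3

3.18e+09


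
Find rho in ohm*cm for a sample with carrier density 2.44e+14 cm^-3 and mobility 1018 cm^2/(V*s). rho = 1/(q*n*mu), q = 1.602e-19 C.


Step 1: sigma = q * n * mu = 1.602e-19 * 2.44e+14 * 1018 = 3.97924e-02 S/cm
Step 2: rho = 1 / sigma = 1 / 3.97924e-02 = 25.13 ohm*cm

25.13


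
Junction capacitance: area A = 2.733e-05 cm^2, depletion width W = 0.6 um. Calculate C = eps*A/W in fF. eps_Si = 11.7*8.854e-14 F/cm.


Step 1: eps_Si = 11.7 * 8.854e-14 = 1.035918e-12 F/cm
Step 2: W in cm = 0.6 * 1e-4 = 6.00e-05 cm
Step 3: C = 1.035918e-12 * 2.733e-05 / 6.00e-05 = 4.718606e-13 F
Step 4: C = 471.86 fF

471.86


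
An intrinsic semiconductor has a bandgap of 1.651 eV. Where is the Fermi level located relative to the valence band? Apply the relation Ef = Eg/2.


Step 1: For an intrinsic semiconductor, the Fermi level sits at midgap.
Step 2: Ef = Eg / 2 = 1.651 / 2 = 0.8255 eV

0.8255


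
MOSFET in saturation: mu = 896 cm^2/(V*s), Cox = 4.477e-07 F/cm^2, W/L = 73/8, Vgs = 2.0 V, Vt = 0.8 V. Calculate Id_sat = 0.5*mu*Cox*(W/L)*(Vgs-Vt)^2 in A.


Step 1: Overdrive voltage Vov = Vgs - Vt = 2.0 - 0.8 = 1.2 V
Step 2: W/L = 73/8 = 9.125
Step 3: Id = 0.5 * 896 * 4.477e-07 * 9.125 * 1.2^2
Step 4: Id = 2.64e-03 A

2.64e-03


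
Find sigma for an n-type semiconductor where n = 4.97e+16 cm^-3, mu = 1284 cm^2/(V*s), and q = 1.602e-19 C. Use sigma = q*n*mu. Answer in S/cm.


Step 1: sigma = q * n * mu
Step 2: sigma = 1.602e-19 * 4.97e+16 * 1284
Step 3: sigma = 1.022e+01 S/cm

1.022e+01


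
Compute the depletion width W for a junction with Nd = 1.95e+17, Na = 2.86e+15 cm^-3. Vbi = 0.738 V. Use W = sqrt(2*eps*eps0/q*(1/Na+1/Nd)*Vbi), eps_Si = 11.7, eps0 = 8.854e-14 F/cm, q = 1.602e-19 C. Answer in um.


Step 1: 1/Na + 1/Nd = 1/2.86e+15 + 1/1.95e+17 = 3.54779e-16
Step 2: 2*eps*eps0/q = 2*11.7*8.854e-14/1.602e-19 = 1.293281e+07
Step 3: W^2 = 1.293281e+07 * 3.54779e-16 * 0.738 = 3.38616e-09
Step 4: W = sqrt(3.38616e-09) = 5.819e-05 cm = 0.5819 um

0.5819


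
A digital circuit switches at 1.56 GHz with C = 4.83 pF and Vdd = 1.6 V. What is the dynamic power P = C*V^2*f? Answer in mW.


Step 1: V^2 = 1.6^2 = 2.56 V^2
Step 2: P = C*V^2*f = 4.83e-12 F * 2.56 * 1.56e9 Hz
Step 3: P = 1.9289088e-02 W
Step 4: P = 19.289 mW

19.289


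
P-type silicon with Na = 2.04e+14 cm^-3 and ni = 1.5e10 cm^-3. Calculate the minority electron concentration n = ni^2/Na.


Step 1: Majority hole concentration p ≈ Na = 2.04e+14 cm^-3
Step 2: n = ni^2 / Na = (1.5e10)^2 / 2.04e+14
Step 3: n = 1.10e+06 cm^-3

1.10e+06


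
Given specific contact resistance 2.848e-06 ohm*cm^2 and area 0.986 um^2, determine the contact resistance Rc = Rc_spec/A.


Step 1: Convert area to cm^2: 0.986 um^2 = 9.8600e-09 cm^2
Step 2: Rc = Rc_spec / A = 2.848e-06 / 9.8600e-09
Step 3: Rc = 2.89e+02 ohms

2.89e+02


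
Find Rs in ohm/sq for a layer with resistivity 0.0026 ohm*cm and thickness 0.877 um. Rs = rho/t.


Step 1: Convert thickness to cm: t = 0.877 um = 8.7700e-05 cm
Step 2: Rs = rho / t = 0.0026 / 8.7700e-05
Step 3: Rs = 29.6 ohm/sq

29.6


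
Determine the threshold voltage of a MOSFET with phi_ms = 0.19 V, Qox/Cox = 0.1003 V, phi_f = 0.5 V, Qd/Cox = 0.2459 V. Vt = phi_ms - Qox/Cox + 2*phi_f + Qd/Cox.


Step 1: Vt = phi_ms - Qox/Cox + 2*phi_f + Qd/Cox
Step 2: Vt = 0.19 - 0.1003 + 2*0.5 + 0.2459
Step 3: Vt = 0.19 - 0.1003 + 1.0 + 0.2459
Step 4: Vt = 1.3356 V

1.3356


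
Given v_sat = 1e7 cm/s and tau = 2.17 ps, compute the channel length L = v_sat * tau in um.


Step 1: tau in seconds = 2.17 ps * 1e-12 = 2.1700e-12 s
Step 2: L = v_sat * tau = 1e7 * 2.1700e-12 = 2.1700e-05 cm
Step 3: L in um = 2.1700e-05 * 1e4 = 0.217 um

0.217


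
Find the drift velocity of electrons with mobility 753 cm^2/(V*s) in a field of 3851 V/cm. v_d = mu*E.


Step 1: v_d = mu * E
Step 2: v_d = 753 * 3851 = 2899803
Step 3: v_d = 2.90e+06 cm/s

2.90e+06


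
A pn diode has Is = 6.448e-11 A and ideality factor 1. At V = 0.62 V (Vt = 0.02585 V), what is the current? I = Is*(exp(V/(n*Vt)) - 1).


Step 1: V/(n*Vt) = 0.62/(1*0.02585) = 23.9845
Step 2: exp(23.9845) = 2.6082e+10
Step 3: I = 6.448e-11 * (2.6082e+10 - 1) = 1.68e+00 A

1.68e+00


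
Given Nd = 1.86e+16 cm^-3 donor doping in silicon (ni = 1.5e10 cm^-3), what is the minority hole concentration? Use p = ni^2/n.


Step 1: Since Nd >> ni, n ≈ Nd = 1.86e+16 cm^-3
Step 2: p = ni^2 / n = (1.5e10)^2 / 1.86e+16
Step 3: p = 2.25e20 / 1.86e+16 = 1.21e+04 cm^-3

1.21e+04


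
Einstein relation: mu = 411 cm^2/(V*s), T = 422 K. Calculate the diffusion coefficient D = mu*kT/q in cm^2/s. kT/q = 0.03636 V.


Step 1: D = mu * (kT/q)
Step 2: D = 411 * 0.03636
Step 3: D = 14.94 cm^2/s

14.94


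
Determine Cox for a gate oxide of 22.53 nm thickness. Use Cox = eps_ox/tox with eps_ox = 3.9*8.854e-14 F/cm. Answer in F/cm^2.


Step 1: eps_ox = 3.9 * 8.854e-14 = 3.45306e-13 F/cm
Step 2: tox in cm = 22.53 nm * 1e-7 = 2.2530e-06 cm
Step 3: Cox = 3.45306e-13 / 2.2530e-06 = 1.53e-07 F/cm^2

1.53e-07


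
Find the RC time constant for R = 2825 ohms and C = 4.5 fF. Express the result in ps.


Step 1: tau = R * C
Step 2: tau = 2825 * 4.5 fF = 2825 * 4.5e-15 F
Step 3: tau = 1.27125e-11 s = 12.7125 ps

12.7125


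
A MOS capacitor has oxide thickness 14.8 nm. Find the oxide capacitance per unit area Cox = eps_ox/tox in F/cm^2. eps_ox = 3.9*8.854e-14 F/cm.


Step 1: eps_ox = 3.9 * 8.854e-14 = 3.45306e-13 F/cm
Step 2: tox in cm = 14.8 nm * 1e-7 = 1.4800e-06 cm
Step 3: Cox = 3.45306e-13 / 1.4800e-06 = 2.33e-07 F/cm^2

2.33e-07


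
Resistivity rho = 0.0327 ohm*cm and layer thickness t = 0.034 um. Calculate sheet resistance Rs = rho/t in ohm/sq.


Step 1: Convert thickness to cm: t = 0.034 um = 3.4000e-06 cm
Step 2: Rs = rho / t = 0.0327 / 3.4000e-06
Step 3: Rs = 9617.6 ohm/sq

9617.6


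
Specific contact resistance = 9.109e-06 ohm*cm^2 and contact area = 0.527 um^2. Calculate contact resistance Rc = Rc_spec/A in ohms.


Step 1: Convert area to cm^2: 0.527 um^2 = 5.2700e-09 cm^2
Step 2: Rc = Rc_spec / A = 9.109e-06 / 5.2700e-09
Step 3: Rc = 1.73e+03 ohms

1.73e+03


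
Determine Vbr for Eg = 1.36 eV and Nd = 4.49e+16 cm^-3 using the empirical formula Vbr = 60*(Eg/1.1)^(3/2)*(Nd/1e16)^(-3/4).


Step 1: Eg/1.1 = 1.36/1.1 = 1.236364
Step 2: (Eg/1.1)^1.5 = 1.236364^1.5 = 1.374737
Step 3: (Nd/1e16)^(-0.75) = (4.49)^(-0.75) = 0.324202
Step 4: Vbr = 60 * 1.374737 * 0.324202 = 26.7 V

26.7


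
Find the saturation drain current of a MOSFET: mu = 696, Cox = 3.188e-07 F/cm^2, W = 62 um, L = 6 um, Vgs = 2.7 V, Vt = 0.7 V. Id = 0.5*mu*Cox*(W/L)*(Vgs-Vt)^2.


Step 1: Overdrive voltage Vov = Vgs - Vt = 2.7 - 0.7 = 2.0 V
Step 2: W/L = 62/6 = 10.3333
Step 3: Id = 0.5 * 696 * 3.188e-07 * 10.3333 * 2.0^2
Step 4: Id = 4.59e-03 A

4.59e-03


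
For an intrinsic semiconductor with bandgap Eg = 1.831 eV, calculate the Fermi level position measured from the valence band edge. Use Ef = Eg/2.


Step 1: For an intrinsic semiconductor, the Fermi level sits at midgap.
Step 2: Ef = Eg / 2 = 1.831 / 2 = 0.9155 eV

0.9155


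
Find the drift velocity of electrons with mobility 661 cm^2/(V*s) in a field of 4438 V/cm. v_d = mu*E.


Step 1: v_d = mu * E
Step 2: v_d = 661 * 4438 = 2933518
Step 3: v_d = 2.93e+06 cm/s

2.93e+06


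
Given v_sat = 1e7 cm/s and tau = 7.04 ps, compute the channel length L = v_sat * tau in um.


Step 1: tau in seconds = 7.04 ps * 1e-12 = 7.0400e-12 s
Step 2: L = v_sat * tau = 1e7 * 7.0400e-12 = 7.0400e-05 cm
Step 3: L in um = 7.0400e-05 * 1e4 = 0.704 um

0.704


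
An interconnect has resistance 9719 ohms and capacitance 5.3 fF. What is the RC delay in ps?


Step 1: tau = R * C
Step 2: tau = 9719 * 5.3 fF = 9719 * 5.3e-15 F
Step 3: tau = 5.15107e-11 s = 51.5107 ps

51.5107


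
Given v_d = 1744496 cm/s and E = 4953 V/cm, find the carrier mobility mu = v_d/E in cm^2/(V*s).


Step 1: mu = v_d / E
Step 2: mu = 1744496 / 4953
Step 3: mu = 352.21 cm^2/(V*s)

352.21


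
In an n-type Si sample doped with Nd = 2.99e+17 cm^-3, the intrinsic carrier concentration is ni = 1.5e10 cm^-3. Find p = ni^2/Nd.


Step 1: Since Nd >> ni, n ≈ Nd = 2.99e+17 cm^-3
Step 2: p = ni^2 / n = (1.5e10)^2 / 2.99e+17
Step 3: p = 2.25e20 / 2.99e+17 = 7.53e+02 cm^-3

7.53e+02


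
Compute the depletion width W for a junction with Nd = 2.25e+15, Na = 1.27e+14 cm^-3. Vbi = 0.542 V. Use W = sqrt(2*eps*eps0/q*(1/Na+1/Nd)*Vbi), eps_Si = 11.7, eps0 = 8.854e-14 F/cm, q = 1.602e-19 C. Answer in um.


Step 1: 1/Na + 1/Nd = 1/1.27e+14 + 1/2.25e+15 = 8.31846e-15
Step 2: 2*eps*eps0/q = 2*11.7*8.854e-14/1.602e-19 = 1.293281e+07
Step 3: W^2 = 1.293281e+07 * 8.31846e-15 * 0.542 = 5.83089e-08
Step 4: W = sqrt(5.83089e-08) = 2.415e-04 cm = 2.415 um

2.415


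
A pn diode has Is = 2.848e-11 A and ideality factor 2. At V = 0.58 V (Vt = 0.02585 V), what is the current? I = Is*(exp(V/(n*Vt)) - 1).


Step 1: V/(n*Vt) = 0.58/(2*0.02585) = 11.2186
Step 2: exp(11.2186) = 7.4503e+04
Step 3: I = 2.848e-11 * (7.4503e+04 - 1) = 2.12e-06 A

2.12e-06


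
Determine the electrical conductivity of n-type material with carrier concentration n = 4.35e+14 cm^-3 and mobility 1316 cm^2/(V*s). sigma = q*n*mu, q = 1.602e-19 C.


Step 1: sigma = q * n * mu
Step 2: sigma = 1.602e-19 * 4.35e+14 * 1316
Step 3: sigma = 9.171e-02 S/cm

9.171e-02


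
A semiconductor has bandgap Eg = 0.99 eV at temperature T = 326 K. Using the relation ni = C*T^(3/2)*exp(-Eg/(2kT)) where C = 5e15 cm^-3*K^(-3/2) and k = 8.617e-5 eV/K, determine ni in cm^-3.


Step 1: Compute kT = 8.617e-5 * 326 = 0.02809142 eV
Step 2: Exponent = -Eg/(2kT) = -0.99/(2*0.02809142) = -17.62104
Step 3: T^(3/2) = 326^1.5 = 5886.08
Step 4: ni = 5e15 * 5886.08 * exp(-17.62104) = 6.55e+11 cm^-3

6.55e+11


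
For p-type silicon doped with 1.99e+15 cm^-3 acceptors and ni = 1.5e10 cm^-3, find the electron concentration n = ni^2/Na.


Step 1: Majority hole concentration p ≈ Na = 1.99e+15 cm^-3
Step 2: n = ni^2 / Na = (1.5e10)^2 / 1.99e+15
Step 3: n = 1.13e+05 cm^-3

1.13e+05


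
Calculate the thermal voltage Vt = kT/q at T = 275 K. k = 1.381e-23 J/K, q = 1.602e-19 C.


Step 1: kT = 1.381e-23 * 275 = 3.79775e-21 J
Step 2: Vt = kT/q = 3.79775e-21 / 1.602e-19
Step 3: Vt = 0.02371 V

0.02371


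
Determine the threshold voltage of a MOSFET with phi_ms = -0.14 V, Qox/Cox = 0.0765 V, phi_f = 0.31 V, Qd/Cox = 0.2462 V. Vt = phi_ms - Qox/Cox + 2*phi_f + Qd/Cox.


Step 1: Vt = phi_ms - Qox/Cox + 2*phi_f + Qd/Cox
Step 2: Vt = -0.14 - 0.0765 + 2*0.31 + 0.2462
Step 3: Vt = -0.14 - 0.0765 + 0.62 + 0.2462
Step 4: Vt = 0.6497 V

0.6497


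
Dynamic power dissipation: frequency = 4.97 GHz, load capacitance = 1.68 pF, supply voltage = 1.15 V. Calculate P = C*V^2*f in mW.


Step 1: V^2 = 1.15^2 = 1.3225 V^2
Step 2: P = C*V^2*f = 1.68e-12 F * 1.3225 * 4.97e9 Hz
Step 3: P = 1.1042346e-02 W
Step 4: P = 11.042 mW

11.042


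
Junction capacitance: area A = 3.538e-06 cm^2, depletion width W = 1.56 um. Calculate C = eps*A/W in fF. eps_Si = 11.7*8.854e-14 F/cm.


Step 1: eps_Si = 11.7 * 8.854e-14 = 1.035918e-12 F/cm
Step 2: W in cm = 1.56 * 1e-4 = 1.56e-04 cm
Step 3: C = 1.035918e-12 * 3.538e-06 / 1.56e-04 = 2.349409e-14 F
Step 4: C = 23.49 fF

23.49


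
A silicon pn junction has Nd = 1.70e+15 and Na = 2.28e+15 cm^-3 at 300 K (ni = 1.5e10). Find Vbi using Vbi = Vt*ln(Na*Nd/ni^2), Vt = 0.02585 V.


Step 1: Compute Na*Nd/ni^2 = 2.28e+15 * 1.70e+15 / (1.5e10)^2 = 1.7227e+10
Step 2: ln(1.7227e+10) = 23.5697
Step 3: Vbi = 0.02585 * 23.5697 = 0.609 V

0.609


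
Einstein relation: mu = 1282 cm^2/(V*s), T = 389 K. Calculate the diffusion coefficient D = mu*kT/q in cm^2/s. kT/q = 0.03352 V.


Step 1: D = mu * (kT/q)
Step 2: D = 1282 * 0.03352
Step 3: D = 42.97 cm^2/s

42.97


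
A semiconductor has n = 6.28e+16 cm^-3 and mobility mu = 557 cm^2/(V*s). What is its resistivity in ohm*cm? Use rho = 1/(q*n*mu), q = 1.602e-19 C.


Step 1: sigma = q * n * mu = 1.602e-19 * 6.28e+16 * 557 = 5.60373e+00 S/cm
Step 2: rho = 1 / sigma = 1 / 5.60373e+00 = 0.1785 ohm*cm

0.1785


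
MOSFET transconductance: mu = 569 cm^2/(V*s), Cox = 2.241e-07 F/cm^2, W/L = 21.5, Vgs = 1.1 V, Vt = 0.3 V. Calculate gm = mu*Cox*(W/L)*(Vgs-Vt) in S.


Step 1: Vov = Vgs - Vt = 1.1 - 0.3 = 0.8 V
Step 2: gm = mu * Cox * (W/L) * Vov
Step 3: gm = 569 * 2.241e-07 * 21.5 * 0.8 = 2.19e-03 S

2.19e-03


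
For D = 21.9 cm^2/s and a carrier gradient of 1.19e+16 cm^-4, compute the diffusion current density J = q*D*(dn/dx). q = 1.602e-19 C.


Step 1: J = q * D * (dn/dx)
Step 2: J = 1.602e-19 * 21.9 * 1.19e+16
Step 3: J = 4.17e-02 A/cm^2

4.17e-02


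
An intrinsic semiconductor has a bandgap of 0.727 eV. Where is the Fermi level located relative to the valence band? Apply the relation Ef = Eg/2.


Step 1: For an intrinsic semiconductor, the Fermi level sits at midgap.
Step 2: Ef = Eg / 2 = 0.727 / 2 = 0.3635 eV

0.3635


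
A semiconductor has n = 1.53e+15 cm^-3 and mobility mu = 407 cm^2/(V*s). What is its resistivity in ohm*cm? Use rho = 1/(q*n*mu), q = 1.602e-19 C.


Step 1: sigma = q * n * mu = 1.602e-19 * 1.53e+15 * 407 = 9.97581e-02 S/cm
Step 2: rho = 1 / sigma = 1 / 9.97581e-02 = 10.02 ohm*cm

10.02


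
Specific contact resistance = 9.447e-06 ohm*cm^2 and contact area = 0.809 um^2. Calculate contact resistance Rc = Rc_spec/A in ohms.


Step 1: Convert area to cm^2: 0.809 um^2 = 8.0900e-09 cm^2
Step 2: Rc = Rc_spec / A = 9.447e-06 / 8.0900e-09
Step 3: Rc = 1.17e+03 ohms

1.17e+03


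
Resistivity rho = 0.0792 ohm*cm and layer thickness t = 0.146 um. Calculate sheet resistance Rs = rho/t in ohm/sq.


Step 1: Convert thickness to cm: t = 0.146 um = 1.4600e-05 cm
Step 2: Rs = rho / t = 0.0792 / 1.4600e-05
Step 3: Rs = 5424.7 ohm/sq

5424.7


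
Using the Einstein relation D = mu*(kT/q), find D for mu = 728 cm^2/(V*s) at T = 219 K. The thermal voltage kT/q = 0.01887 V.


Step 1: D = mu * (kT/q)
Step 2: D = 728 * 0.01887
Step 3: D = 13.74 cm^2/s

13.74


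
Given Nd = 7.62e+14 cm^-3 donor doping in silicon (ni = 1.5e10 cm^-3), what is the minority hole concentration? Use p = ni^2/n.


Step 1: Since Nd >> ni, n ≈ Nd = 7.62e+14 cm^-3
Step 2: p = ni^2 / n = (1.5e10)^2 / 7.62e+14
Step 3: p = 2.25e20 / 7.62e+14 = 2.95e+05 cm^-3

2.95e+05


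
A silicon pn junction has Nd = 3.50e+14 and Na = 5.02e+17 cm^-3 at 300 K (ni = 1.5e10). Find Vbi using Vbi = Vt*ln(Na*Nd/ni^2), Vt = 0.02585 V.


Step 1: Compute Na*Nd/ni^2 = 5.02e+17 * 3.50e+14 / (1.5e10)^2 = 7.8089e+11
Step 2: ln(7.8089e+11) = 27.3837
Step 3: Vbi = 0.02585 * 27.3837 = 0.708 V

0.708


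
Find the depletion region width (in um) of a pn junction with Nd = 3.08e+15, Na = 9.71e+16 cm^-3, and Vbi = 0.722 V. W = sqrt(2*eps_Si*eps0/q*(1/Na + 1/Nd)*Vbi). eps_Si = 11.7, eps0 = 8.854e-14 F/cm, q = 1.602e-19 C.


Step 1: 1/Na + 1/Nd = 1/9.71e+16 + 1/3.08e+15 = 3.34974e-16
Step 2: 2*eps*eps0/q = 2*11.7*8.854e-14/1.602e-19 = 1.293281e+07
Step 3: W^2 = 1.293281e+07 * 3.34974e-16 * 0.722 = 3.12782e-09
Step 4: W = sqrt(3.12782e-09) = 5.593e-05 cm = 0.5593 um

0.5593


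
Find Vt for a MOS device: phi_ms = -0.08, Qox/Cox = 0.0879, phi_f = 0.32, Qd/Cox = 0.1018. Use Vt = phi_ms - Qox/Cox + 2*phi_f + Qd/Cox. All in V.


Step 1: Vt = phi_ms - Qox/Cox + 2*phi_f + Qd/Cox
Step 2: Vt = -0.08 - 0.0879 + 2*0.32 + 0.1018
Step 3: Vt = -0.08 - 0.0879 + 0.64 + 0.1018
Step 4: Vt = 0.5739 V

0.5739


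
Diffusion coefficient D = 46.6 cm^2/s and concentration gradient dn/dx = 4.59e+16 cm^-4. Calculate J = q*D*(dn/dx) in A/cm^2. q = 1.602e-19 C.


Step 1: J = q * D * (dn/dx)
Step 2: J = 1.602e-19 * 46.6 * 4.59e+16
Step 3: J = 3.43e-01 A/cm^2

3.43e-01


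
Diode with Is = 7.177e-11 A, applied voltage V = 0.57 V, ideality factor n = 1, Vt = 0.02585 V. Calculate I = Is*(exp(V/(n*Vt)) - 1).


Step 1: V/(n*Vt) = 0.57/(1*0.02585) = 22.0503
Step 2: exp(22.0503) = 3.7698e+09
Step 3: I = 7.177e-11 * (3.7698e+09 - 1) = 2.71e-01 A

2.71e-01


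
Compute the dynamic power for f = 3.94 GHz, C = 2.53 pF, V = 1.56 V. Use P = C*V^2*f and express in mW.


Step 1: V^2 = 1.56^2 = 2.4336 V^2
Step 2: P = C*V^2*f = 2.53e-12 F * 2.4336 * 3.94e9 Hz
Step 3: P = 2.425861152e-02 W
Step 4: P = 24.259 mW

24.259


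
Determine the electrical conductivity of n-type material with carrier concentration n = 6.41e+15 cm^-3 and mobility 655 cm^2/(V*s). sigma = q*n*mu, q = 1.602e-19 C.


Step 1: sigma = q * n * mu
Step 2: sigma = 1.602e-19 * 6.41e+15 * 655
Step 3: sigma = 6.726e-01 S/cm

6.726e-01


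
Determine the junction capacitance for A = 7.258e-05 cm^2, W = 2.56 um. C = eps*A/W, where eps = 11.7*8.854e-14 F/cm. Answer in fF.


Step 1: eps_Si = 11.7 * 8.854e-14 = 1.035918e-12 F/cm
Step 2: W in cm = 2.56 * 1e-4 = 2.56e-04 cm
Step 3: C = 1.035918e-12 * 7.258e-05 / 2.56e-04 = 2.936989e-13 F
Step 4: C = 293.7 fF

293.7


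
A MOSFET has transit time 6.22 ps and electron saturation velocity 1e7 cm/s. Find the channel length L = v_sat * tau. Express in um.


Step 1: tau in seconds = 6.22 ps * 1e-12 = 6.2200e-12 s
Step 2: L = v_sat * tau = 1e7 * 6.2200e-12 = 6.2200e-05 cm
Step 3: L in um = 6.2200e-05 * 1e4 = 0.622 um

0.622


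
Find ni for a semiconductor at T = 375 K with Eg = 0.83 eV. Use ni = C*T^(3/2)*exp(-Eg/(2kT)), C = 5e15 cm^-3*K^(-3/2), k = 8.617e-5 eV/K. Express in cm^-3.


Step 1: Compute kT = 8.617e-5 * 375 = 0.03231375 eV
Step 2: Exponent = -Eg/(2kT) = -0.83/(2*0.03231375) = -12.84283
Step 3: T^(3/2) = 375^1.5 = 7261.84
Step 4: ni = 5e15 * 7261.84 * exp(-12.84283) = 9.60e+13 cm^-3

9.60e+13


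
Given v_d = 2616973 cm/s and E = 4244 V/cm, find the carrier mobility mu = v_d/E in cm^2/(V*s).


Step 1: mu = v_d / E
Step 2: mu = 2616973 / 4244
Step 3: mu = 616.63 cm^2/(V*s)

616.63


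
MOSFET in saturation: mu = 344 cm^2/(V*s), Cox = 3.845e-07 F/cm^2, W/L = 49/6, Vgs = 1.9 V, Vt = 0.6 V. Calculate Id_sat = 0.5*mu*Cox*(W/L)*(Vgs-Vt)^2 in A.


Step 1: Overdrive voltage Vov = Vgs - Vt = 1.9 - 0.6 = 1.3 V
Step 2: W/L = 49/6 = 8.16667
Step 3: Id = 0.5 * 344 * 3.845e-07 * 8.16667 * 1.3^2
Step 4: Id = 9.13e-04 A

9.13e-04


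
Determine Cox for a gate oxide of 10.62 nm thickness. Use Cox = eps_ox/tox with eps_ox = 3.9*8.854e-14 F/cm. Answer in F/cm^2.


Step 1: eps_ox = 3.9 * 8.854e-14 = 3.45306e-13 F/cm
Step 2: tox in cm = 10.62 nm * 1e-7 = 1.0620e-06 cm
Step 3: Cox = 3.45306e-13 / 1.0620e-06 = 3.25e-07 F/cm^2

3.25e-07


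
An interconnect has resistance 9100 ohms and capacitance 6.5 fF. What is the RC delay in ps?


Step 1: tau = R * C
Step 2: tau = 9100 * 6.5 fF = 9100 * 6.5e-15 F
Step 3: tau = 5.915e-11 s = 59.15 ps

59.15


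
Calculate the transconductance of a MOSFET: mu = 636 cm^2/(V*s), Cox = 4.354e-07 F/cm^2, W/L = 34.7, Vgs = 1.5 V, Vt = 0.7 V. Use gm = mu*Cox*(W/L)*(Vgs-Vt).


Step 1: Vov = Vgs - Vt = 1.5 - 0.7 = 0.8 V
Step 2: gm = mu * Cox * (W/L) * Vov
Step 3: gm = 636 * 4.354e-07 * 34.7 * 0.8 = 7.69e-03 S

7.69e-03


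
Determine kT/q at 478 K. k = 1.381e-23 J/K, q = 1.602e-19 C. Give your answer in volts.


Step 1: kT = 1.381e-23 * 478 = 6.60118e-21 J
Step 2: Vt = kT/q = 6.60118e-21 / 1.602e-19
Step 3: Vt = 0.04121 V

0.04121


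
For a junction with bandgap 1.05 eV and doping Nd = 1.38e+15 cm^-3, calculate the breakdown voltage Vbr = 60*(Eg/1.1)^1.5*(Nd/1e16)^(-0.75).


Step 1: Eg/1.1 = 1.05/1.1 = 0.954545
Step 2: (Eg/1.1)^1.5 = 0.954545^1.5 = 0.932598
Step 3: (Nd/1e16)^(-0.75) = (0.138)^(-0.75) = 4.416627
Step 4: Vbr = 60 * 0.932598 * 4.416627 = 247.1 V

247.1


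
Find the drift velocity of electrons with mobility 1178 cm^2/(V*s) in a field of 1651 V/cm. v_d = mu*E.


Step 1: v_d = mu * E
Step 2: v_d = 1178 * 1651 = 1944878
Step 3: v_d = 1.94e+06 cm/s

1.94e+06


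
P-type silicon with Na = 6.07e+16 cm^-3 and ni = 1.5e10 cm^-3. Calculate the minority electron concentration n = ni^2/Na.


Step 1: Majority hole concentration p ≈ Na = 6.07e+16 cm^-3
Step 2: n = ni^2 / Na = (1.5e10)^2 / 6.07e+16
Step 3: n = 3.71e+03 cm^-3

3.71e+03


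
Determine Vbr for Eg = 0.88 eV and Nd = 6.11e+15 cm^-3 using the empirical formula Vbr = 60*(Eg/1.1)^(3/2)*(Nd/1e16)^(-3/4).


Step 1: Eg/1.1 = 0.88/1.1 = 0.800000
Step 2: (Eg/1.1)^1.5 = 0.800000^1.5 = 0.715542
Step 3: (Nd/1e16)^(-0.75) = (0.611)^(-0.75) = 1.447002
Step 4: Vbr = 60 * 0.715542 * 1.447002 = 62.1 V

62.1


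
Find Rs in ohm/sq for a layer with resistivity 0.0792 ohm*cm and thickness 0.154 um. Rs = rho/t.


Step 1: Convert thickness to cm: t = 0.154 um = 1.5400e-05 cm
Step 2: Rs = rho / t = 0.0792 / 1.5400e-05
Step 3: Rs = 5142.9 ohm/sq

5142.9


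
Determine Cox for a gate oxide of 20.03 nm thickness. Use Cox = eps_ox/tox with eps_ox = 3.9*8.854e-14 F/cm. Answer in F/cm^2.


Step 1: eps_ox = 3.9 * 8.854e-14 = 3.45306e-13 F/cm
Step 2: tox in cm = 20.03 nm * 1e-7 = 2.0030e-06 cm
Step 3: Cox = 3.45306e-13 / 2.0030e-06 = 1.72e-07 F/cm^2

1.72e-07


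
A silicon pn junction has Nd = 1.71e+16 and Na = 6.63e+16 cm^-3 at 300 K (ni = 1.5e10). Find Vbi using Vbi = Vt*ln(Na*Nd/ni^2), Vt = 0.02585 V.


Step 1: Compute Na*Nd/ni^2 = 6.63e+16 * 1.71e+16 / (1.5e10)^2 = 5.0388e+12
Step 2: ln(5.0388e+12) = 29.2482
Step 3: Vbi = 0.02585 * 29.2482 = 0.756 V

0.756


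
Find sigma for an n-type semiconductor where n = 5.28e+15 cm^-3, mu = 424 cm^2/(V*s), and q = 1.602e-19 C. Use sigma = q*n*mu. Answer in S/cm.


Step 1: sigma = q * n * mu
Step 2: sigma = 1.602e-19 * 5.28e+15 * 424
Step 3: sigma = 3.586e-01 S/cm

3.586e-01


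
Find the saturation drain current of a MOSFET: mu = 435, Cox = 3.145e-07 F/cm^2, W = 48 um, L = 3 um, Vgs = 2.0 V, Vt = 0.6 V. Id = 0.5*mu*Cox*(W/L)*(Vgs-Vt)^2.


Step 1: Overdrive voltage Vov = Vgs - Vt = 2.0 - 0.6 = 1.4 V
Step 2: W/L = 48/3 = 16
Step 3: Id = 0.5 * 435 * 3.145e-07 * 16 * 1.4^2
Step 4: Id = 2.15e-03 A

2.15e-03


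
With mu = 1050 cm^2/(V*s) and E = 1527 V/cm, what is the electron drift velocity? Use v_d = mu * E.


Step 1: v_d = mu * E
Step 2: v_d = 1050 * 1527 = 1603350
Step 3: v_d = 1.60e+06 cm/s

1.60e+06


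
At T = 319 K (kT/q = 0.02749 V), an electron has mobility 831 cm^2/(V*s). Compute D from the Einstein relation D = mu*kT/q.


Step 1: D = mu * (kT/q)
Step 2: D = 831 * 0.02749
Step 3: D = 22.84 cm^2/s

22.84


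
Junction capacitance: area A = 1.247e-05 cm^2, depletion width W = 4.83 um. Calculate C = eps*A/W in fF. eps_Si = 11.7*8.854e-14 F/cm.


Step 1: eps_Si = 11.7 * 8.854e-14 = 1.035918e-12 F/cm
Step 2: W in cm = 4.83 * 1e-4 = 4.83e-04 cm
Step 3: C = 1.035918e-12 * 1.247e-05 / 4.83e-04 = 2.674513e-14 F
Step 4: C = 26.75 fF

26.75


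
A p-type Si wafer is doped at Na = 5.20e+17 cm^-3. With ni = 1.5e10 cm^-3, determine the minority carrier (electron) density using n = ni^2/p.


Step 1: Majority hole concentration p ≈ Na = 5.20e+17 cm^-3
Step 2: n = ni^2 / Na = (1.5e10)^2 / 5.20e+17
Step 3: n = 4.33e+02 cm^-3

4.33e+02


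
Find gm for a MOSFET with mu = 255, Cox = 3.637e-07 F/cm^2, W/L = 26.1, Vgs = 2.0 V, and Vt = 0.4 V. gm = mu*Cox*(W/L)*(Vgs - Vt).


Step 1: Vov = Vgs - Vt = 2.0 - 0.4 = 1.6 V
Step 2: gm = mu * Cox * (W/L) * Vov
Step 3: gm = 255 * 3.637e-07 * 26.1 * 1.6 = 3.87e-03 S

3.87e-03


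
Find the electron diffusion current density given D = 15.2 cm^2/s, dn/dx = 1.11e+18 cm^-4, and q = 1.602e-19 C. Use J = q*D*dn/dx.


Step 1: J = q * D * (dn/dx)
Step 2: J = 1.602e-19 * 15.2 * 1.11e+18
Step 3: J = 2.70e+00 A/cm^2

2.70e+00


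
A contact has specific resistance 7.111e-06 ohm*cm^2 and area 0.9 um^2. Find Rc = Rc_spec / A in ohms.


Step 1: Convert area to cm^2: 0.9 um^2 = 9.0000e-09 cm^2
Step 2: Rc = Rc_spec / A = 7.111e-06 / 9.0000e-09
Step 3: Rc = 7.90e+02 ohms

7.90e+02


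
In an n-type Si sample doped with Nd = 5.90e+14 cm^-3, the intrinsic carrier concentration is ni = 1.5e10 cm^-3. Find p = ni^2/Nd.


Step 1: Since Nd >> ni, n ≈ Nd = 5.90e+14 cm^-3
Step 2: p = ni^2 / n = (1.5e10)^2 / 5.90e+14
Step 3: p = 2.25e20 / 5.90e+14 = 3.81e+05 cm^-3

3.81e+05


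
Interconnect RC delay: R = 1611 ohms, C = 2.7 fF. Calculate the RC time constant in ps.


Step 1: tau = R * C
Step 2: tau = 1611 * 2.7 fF = 1611 * 2.7e-15 F
Step 3: tau = 4.3497e-12 s = 4.3497 ps

4.3497


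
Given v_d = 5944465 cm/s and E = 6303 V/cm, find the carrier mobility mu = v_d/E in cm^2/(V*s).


Step 1: mu = v_d / E
Step 2: mu = 5944465 / 6303
Step 3: mu = 943.12 cm^2/(V*s)

943.12


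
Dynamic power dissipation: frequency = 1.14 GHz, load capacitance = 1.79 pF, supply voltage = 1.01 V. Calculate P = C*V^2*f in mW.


Step 1: V^2 = 1.01^2 = 1.0201 V^2
Step 2: P = C*V^2*f = 1.79e-12 F * 1.0201 * 1.14e9 Hz
Step 3: P = 2.08161606e-03 W
Step 4: P = 2.082 mW

2.082


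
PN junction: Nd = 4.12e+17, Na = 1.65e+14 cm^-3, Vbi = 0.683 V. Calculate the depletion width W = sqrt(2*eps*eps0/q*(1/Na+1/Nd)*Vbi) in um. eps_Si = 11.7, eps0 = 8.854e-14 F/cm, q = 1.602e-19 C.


Step 1: 1/Na + 1/Nd = 1/1.65e+14 + 1/4.12e+17 = 6.06303e-15
Step 2: 2*eps*eps0/q = 2*11.7*8.854e-14/1.602e-19 = 1.293281e+07
Step 3: W^2 = 1.293281e+07 * 6.06303e-15 * 0.683 = 5.35554e-08
Step 4: W = sqrt(5.35554e-08) = 2.314e-04 cm = 2.314 um

2.314


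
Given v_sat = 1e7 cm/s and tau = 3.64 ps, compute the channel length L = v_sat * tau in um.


Step 1: tau in seconds = 3.64 ps * 1e-12 = 3.6400e-12 s
Step 2: L = v_sat * tau = 1e7 * 3.6400e-12 = 3.6400e-05 cm
Step 3: L in um = 3.6400e-05 * 1e4 = 0.364 um

0.364


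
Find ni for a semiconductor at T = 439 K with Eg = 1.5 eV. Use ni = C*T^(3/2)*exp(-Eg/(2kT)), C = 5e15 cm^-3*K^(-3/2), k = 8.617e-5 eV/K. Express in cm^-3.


Step 1: Compute kT = 8.617e-5 * 439 = 0.03782863 eV
Step 2: Exponent = -Eg/(2kT) = -1.5/(2*0.03782863) = -19.82625
Step 3: T^(3/2) = 439^1.5 = 9198.07
Step 4: ni = 5e15 * 9198.07 * exp(-19.82625) = 1.13e+11 cm^-3

1.13e+11


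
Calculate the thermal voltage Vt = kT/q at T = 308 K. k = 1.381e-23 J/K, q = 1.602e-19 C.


Step 1: kT = 1.381e-23 * 308 = 4.25348e-21 J
Step 2: Vt = kT/q = 4.25348e-21 / 1.602e-19
Step 3: Vt = 0.02655 V

0.02655


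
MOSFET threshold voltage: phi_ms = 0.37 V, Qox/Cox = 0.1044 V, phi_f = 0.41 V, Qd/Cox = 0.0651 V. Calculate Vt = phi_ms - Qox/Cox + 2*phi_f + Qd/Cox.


Step 1: Vt = phi_ms - Qox/Cox + 2*phi_f + Qd/Cox
Step 2: Vt = 0.37 - 0.1044 + 2*0.41 + 0.0651
Step 3: Vt = 0.37 - 0.1044 + 0.82 + 0.0651
Step 4: Vt = 1.1507 V

1.1507


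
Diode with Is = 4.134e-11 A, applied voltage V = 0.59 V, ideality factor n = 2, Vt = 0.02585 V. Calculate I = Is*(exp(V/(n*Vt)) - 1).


Step 1: V/(n*Vt) = 0.59/(2*0.02585) = 11.4120
Step 2: exp(11.4120) = 9.0400e+04
Step 3: I = 4.134e-11 * (9.0400e+04 - 1) = 3.74e-06 A

3.74e-06


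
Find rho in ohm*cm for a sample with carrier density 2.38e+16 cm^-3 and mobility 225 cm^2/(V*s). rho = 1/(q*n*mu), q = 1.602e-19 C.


Step 1: sigma = q * n * mu = 1.602e-19 * 2.38e+16 * 225 = 8.57871e-01 S/cm
Step 2: rho = 1 / sigma = 1 / 8.57871e-01 = 1.166 ohm*cm

1.166


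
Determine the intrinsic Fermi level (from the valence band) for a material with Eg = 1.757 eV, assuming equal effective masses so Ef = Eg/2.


Step 1: For an intrinsic semiconductor, the Fermi level sits at midgap.
Step 2: Ef = Eg / 2 = 1.757 / 2 = 0.8785 eV

0.8785


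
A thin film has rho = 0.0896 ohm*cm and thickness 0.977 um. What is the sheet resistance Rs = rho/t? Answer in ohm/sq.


Step 1: Convert thickness to cm: t = 0.977 um = 9.7700e-05 cm
Step 2: Rs = rho / t = 0.0896 / 9.7700e-05
Step 3: Rs = 917.1 ohm/sq

917.1


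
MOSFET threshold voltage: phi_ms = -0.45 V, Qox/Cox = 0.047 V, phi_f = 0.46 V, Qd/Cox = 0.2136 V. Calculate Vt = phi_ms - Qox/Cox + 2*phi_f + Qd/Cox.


Step 1: Vt = phi_ms - Qox/Cox + 2*phi_f + Qd/Cox
Step 2: Vt = -0.45 - 0.047 + 2*0.46 + 0.2136
Step 3: Vt = -0.45 - 0.047 + 0.92 + 0.2136
Step 4: Vt = 0.6366 V

0.6366


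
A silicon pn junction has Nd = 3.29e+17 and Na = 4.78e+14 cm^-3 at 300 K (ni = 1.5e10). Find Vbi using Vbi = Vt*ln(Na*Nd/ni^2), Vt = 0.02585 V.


Step 1: Compute Na*Nd/ni^2 = 4.78e+14 * 3.29e+17 / (1.5e10)^2 = 6.9894e+11
Step 2: ln(6.9894e+11) = 27.2728
Step 3: Vbi = 0.02585 * 27.2728 = 0.705 V

0.705


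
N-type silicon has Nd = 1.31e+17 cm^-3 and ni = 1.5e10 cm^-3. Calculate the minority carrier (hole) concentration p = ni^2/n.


Step 1: Since Nd >> ni, n ≈ Nd = 1.31e+17 cm^-3
Step 2: p = ni^2 / n = (1.5e10)^2 / 1.31e+17
Step 3: p = 2.25e20 / 1.31e+17 = 1.72e+03 cm^-3

1.72e+03


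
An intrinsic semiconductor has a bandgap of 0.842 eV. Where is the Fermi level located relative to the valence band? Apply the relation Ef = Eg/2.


Step 1: For an intrinsic semiconductor, the Fermi level sits at midgap.
Step 2: Ef = Eg / 2 = 0.842 / 2 = 0.421 eV

0.421


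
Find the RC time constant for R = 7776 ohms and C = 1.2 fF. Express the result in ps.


Step 1: tau = R * C
Step 2: tau = 7776 * 1.2 fF = 7776 * 1.2e-15 F
Step 3: tau = 9.3312e-12 s = 9.3312 ps

9.3312


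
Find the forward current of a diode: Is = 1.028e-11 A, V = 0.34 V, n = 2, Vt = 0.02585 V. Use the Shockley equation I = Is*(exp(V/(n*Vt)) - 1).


Step 1: V/(n*Vt) = 0.34/(2*0.02585) = 6.5764
Step 2: exp(6.5764) = 7.1795e+02
Step 3: I = 1.028e-11 * (7.1795e+02 - 1) = 7.37e-09 A

7.37e-09


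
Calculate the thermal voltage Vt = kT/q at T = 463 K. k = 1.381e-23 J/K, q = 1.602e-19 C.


Step 1: kT = 1.381e-23 * 463 = 6.39403e-21 J
Step 2: Vt = kT/q = 6.39403e-21 / 1.602e-19
Step 3: Vt = 0.03991 V

0.03991


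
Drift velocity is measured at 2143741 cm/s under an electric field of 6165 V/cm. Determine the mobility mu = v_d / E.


Step 1: mu = v_d / E
Step 2: mu = 2143741 / 6165
Step 3: mu = 347.73 cm^2/(V*s)

347.73


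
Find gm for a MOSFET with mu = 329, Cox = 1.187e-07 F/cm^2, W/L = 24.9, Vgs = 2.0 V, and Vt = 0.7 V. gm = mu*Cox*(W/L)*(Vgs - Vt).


Step 1: Vov = Vgs - Vt = 2.0 - 0.7 = 1.3 V
Step 2: gm = mu * Cox * (W/L) * Vov
Step 3: gm = 329 * 1.187e-07 * 24.9 * 1.3 = 1.26e-03 S

1.26e-03


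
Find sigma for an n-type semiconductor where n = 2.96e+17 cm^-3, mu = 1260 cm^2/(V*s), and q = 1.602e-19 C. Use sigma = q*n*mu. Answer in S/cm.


Step 1: sigma = q * n * mu
Step 2: sigma = 1.602e-19 * 2.96e+17 * 1260
Step 3: sigma = 5.975e+01 S/cm

5.975e+01


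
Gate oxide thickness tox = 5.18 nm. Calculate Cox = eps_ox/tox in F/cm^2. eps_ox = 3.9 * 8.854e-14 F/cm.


Step 1: eps_ox = 3.9 * 8.854e-14 = 3.45306e-13 F/cm
Step 2: tox in cm = 5.18 nm * 1e-7 = 5.1800e-07 cm
Step 3: Cox = 3.45306e-13 / 5.1800e-07 = 6.67e-07 F/cm^2

6.67e-07


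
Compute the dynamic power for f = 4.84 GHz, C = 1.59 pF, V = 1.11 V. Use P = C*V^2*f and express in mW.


Step 1: V^2 = 1.11^2 = 1.2321 V^2
Step 2: P = C*V^2*f = 1.59e-12 F * 1.2321 * 4.84e9 Hz
Step 3: P = 9.48174876e-03 W
Step 4: P = 9.482 mW

9.482


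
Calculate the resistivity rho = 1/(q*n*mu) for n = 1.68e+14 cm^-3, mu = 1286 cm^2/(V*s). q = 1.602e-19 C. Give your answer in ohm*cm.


Step 1: sigma = q * n * mu = 1.602e-19 * 1.68e+14 * 1286 = 3.46109e-02 S/cm
Step 2: rho = 1 / sigma = 1 / 3.46109e-02 = 28.89 ohm*cm

28.89


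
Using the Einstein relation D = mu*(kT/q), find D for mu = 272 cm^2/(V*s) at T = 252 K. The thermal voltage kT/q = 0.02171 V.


Step 1: D = mu * (kT/q)
Step 2: D = 272 * 0.02171
Step 3: D = 5.91 cm^2/s

5.91


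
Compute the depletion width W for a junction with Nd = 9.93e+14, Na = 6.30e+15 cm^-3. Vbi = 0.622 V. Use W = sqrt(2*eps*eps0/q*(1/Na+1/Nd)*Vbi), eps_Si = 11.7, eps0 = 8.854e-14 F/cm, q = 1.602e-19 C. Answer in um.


Step 1: 1/Na + 1/Nd = 1/6.30e+15 + 1/9.93e+14 = 1.16578e-15
Step 2: 2*eps*eps0/q = 2*11.7*8.854e-14/1.602e-19 = 1.293281e+07
Step 3: W^2 = 1.293281e+07 * 1.16578e-15 * 0.622 = 9.37778e-09
Step 4: W = sqrt(9.37778e-09) = 9.684e-05 cm = 0.9684 um

0.9684


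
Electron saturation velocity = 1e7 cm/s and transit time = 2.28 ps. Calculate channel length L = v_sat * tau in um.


Step 1: tau in seconds = 2.28 ps * 1e-12 = 2.2800e-12 s
Step 2: L = v_sat * tau = 1e7 * 2.2800e-12 = 2.2800e-05 cm
Step 3: L in um = 2.2800e-05 * 1e4 = 0.228 um

0.228


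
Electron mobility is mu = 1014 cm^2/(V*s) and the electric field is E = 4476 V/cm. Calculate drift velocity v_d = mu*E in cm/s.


Step 1: v_d = mu * E
Step 2: v_d = 1014 * 4476 = 4538664
Step 3: v_d = 4.54e+06 cm/s

4.54e+06


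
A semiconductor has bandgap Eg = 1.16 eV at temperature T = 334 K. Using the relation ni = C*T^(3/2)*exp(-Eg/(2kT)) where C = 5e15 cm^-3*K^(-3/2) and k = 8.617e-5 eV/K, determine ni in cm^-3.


Step 1: Compute kT = 8.617e-5 * 334 = 0.02878078 eV
Step 2: Exponent = -Eg/(2kT) = -1.16/(2*0.02878078) = -20.15234
Step 3: T^(3/2) = 334^1.5 = 6104.07
Step 4: ni = 5e15 * 6104.07 * exp(-20.15234) = 5.40e+10 cm^-3

5.40e+10


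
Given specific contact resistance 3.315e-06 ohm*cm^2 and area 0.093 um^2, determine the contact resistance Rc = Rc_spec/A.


Step 1: Convert area to cm^2: 0.093 um^2 = 9.3000e-10 cm^2
Step 2: Rc = Rc_spec / A = 3.315e-06 / 9.3000e-10
Step 3: Rc = 3.56e+03 ohms

3.56e+03


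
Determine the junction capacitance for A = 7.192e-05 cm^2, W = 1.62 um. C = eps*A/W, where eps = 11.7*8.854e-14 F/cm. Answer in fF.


Step 1: eps_Si = 11.7 * 8.854e-14 = 1.035918e-12 F/cm
Step 2: W in cm = 1.62 * 1e-4 = 1.62e-04 cm
Step 3: C = 1.035918e-12 * 7.192e-05 / 1.62e-04 = 4.598964e-13 F
Step 4: C = 459.9 fF

459.9


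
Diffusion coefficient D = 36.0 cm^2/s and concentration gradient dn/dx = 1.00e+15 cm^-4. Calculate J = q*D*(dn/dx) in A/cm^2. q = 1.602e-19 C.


Step 1: J = q * D * (dn/dx)
Step 2: J = 1.602e-19 * 36.0 * 1.00e+15
Step 3: J = 5.77e-03 A/cm^2

5.77e-03


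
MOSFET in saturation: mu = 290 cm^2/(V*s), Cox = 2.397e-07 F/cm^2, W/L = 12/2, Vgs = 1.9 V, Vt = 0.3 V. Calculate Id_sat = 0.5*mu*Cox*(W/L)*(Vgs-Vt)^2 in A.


Step 1: Overdrive voltage Vov = Vgs - Vt = 1.9 - 0.3 = 1.6 V
Step 2: W/L = 12/2 = 6
Step 3: Id = 0.5 * 290 * 2.397e-07 * 6 * 1.6^2
Step 4: Id = 5.34e-04 A

5.34e-04


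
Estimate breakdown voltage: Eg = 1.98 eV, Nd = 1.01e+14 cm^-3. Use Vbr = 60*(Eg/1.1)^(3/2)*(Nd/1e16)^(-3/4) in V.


Step 1: Eg/1.1 = 1.98/1.1 = 1.800000
Step 2: (Eg/1.1)^1.5 = 1.800000^1.5 = 2.414953
Step 3: (Nd/1e16)^(-0.75) = (0.0101)^(-0.75) = 31.387662
Step 4: Vbr = 60 * 2.414953 * 31.387662 = 4548.0 V

4548.0


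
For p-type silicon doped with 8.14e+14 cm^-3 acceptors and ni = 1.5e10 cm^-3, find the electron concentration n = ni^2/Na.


Step 1: Majority hole concentration p ≈ Na = 8.14e+14 cm^-3
Step 2: n = ni^2 / Na = (1.5e10)^2 / 8.14e+14
Step 3: n = 2.76e+05 cm^-3

2.76e+05


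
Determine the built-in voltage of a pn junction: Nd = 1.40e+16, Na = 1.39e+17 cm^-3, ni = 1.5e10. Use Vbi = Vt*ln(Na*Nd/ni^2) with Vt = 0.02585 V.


Step 1: Compute Na*Nd/ni^2 = 1.39e+17 * 1.40e+16 / (1.5e10)^2 = 8.6489e+12
Step 2: ln(8.6489e+12) = 29.7885
Step 3: Vbi = 0.02585 * 29.7885 = 0.77 V

0.77


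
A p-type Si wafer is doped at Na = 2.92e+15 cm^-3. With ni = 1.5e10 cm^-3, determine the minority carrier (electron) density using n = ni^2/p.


Step 1: Majority hole concentration p ≈ Na = 2.92e+15 cm^-3
Step 2: n = ni^2 / Na = (1.5e10)^2 / 2.92e+15
Step 3: n = 7.71e+04 cm^-3

7.71e+04


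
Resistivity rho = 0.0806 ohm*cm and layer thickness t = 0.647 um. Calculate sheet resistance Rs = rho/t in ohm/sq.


Step 1: Convert thickness to cm: t = 0.647 um = 6.4700e-05 cm
Step 2: Rs = rho / t = 0.0806 / 6.4700e-05
Step 3: Rs = 1245.7 ohm/sq

1245.7


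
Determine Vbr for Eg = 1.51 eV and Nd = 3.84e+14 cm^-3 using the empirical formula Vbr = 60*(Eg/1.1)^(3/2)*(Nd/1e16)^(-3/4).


Step 1: Eg/1.1 = 1.51/1.1 = 1.372727
Step 2: (Eg/1.1)^1.5 = 1.372727^1.5 = 1.608334
Step 3: (Nd/1e16)^(-0.75) = (0.0384)^(-0.75) = 11.527937
Step 4: Vbr = 60 * 1.608334 * 11.527937 = 1112.4 V

1112.4


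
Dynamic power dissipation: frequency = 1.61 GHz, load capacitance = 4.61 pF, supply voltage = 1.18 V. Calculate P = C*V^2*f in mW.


Step 1: V^2 = 1.18^2 = 1.3924 V^2
Step 2: P = C*V^2*f = 4.61e-12 F * 1.3924 * 1.61e9 Hz
Step 3: P = 1.033453204e-02 W
Step 4: P = 10.335 mW

10.335


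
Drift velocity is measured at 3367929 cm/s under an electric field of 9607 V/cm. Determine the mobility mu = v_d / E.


Step 1: mu = v_d / E
Step 2: mu = 3367929 / 9607
Step 3: mu = 350.57 cm^2/(V*s)

350.57


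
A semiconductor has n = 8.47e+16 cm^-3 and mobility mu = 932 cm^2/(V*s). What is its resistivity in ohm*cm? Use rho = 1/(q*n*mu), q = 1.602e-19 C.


Step 1: sigma = q * n * mu = 1.602e-19 * 8.47e+16 * 932 = 1.26463e+01 S/cm
Step 2: rho = 1 / sigma = 1 / 1.26463e+01 = 0.07907 ohm*cm

0.07907


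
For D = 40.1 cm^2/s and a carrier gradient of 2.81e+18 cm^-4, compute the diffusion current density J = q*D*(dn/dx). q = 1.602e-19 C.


Step 1: J = q * D * (dn/dx)
Step 2: J = 1.602e-19 * 40.1 * 2.81e+18
Step 3: J = 1.81e+01 A/cm^2

1.81e+01


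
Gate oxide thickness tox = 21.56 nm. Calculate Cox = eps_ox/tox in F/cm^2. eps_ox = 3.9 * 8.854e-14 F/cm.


Step 1: eps_ox = 3.9 * 8.854e-14 = 3.45306e-13 F/cm
Step 2: tox in cm = 21.56 nm * 1e-7 = 2.1560e-06 cm
Step 3: Cox = 3.45306e-13 / 2.1560e-06 = 1.60e-07 F/cm^2

1.60e-07


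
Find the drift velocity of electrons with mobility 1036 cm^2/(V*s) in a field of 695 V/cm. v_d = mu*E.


Step 1: v_d = mu * E
Step 2: v_d = 1036 * 695 = 720020
Step 3: v_d = 7.20e+05 cm/s

7.20e+05


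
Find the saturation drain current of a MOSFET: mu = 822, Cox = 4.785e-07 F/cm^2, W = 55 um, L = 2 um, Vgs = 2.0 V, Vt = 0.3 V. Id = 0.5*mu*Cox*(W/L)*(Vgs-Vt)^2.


Step 1: Overdrive voltage Vov = Vgs - Vt = 2.0 - 0.3 = 1.7 V
Step 2: W/L = 55/2 = 27.5
Step 3: Id = 0.5 * 822 * 4.785e-07 * 27.5 * 1.7^2
Step 4: Id = 1.56e-02 A

1.56e-02


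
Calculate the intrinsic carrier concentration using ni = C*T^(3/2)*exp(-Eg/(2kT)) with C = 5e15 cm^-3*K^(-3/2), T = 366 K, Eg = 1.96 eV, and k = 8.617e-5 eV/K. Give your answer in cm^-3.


Step 1: Compute kT = 8.617e-5 * 366 = 0.03153822 eV
Step 2: Exponent = -Eg/(2kT) = -1.96/(2*0.03153822) = -31.07341
Step 3: T^(3/2) = 366^1.5 = 7001.99
Step 4: ni = 5e15 * 7001.99 * exp(-31.07341) = 1.12e+06 cm^-3

1.12e+06
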